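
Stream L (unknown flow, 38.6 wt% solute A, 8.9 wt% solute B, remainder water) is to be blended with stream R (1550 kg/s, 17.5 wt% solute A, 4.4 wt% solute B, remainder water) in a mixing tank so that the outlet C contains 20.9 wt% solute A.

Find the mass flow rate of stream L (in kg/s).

Let L be the unknown flow. Total out = 1550 + L.
solute A balance: 271.25 + 0.386·L = 0.209·(1550 + L)
(0.386 − 0.209)·L = 0.209×1550 − 271.25 = 52.7
L = 52.7 / 0.177 = 297.74 kg/s

297.7 kg/s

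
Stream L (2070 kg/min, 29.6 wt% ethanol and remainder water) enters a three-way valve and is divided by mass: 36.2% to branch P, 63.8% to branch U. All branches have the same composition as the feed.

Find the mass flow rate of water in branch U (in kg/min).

Branch U total = 0.638×2070 = 1320.7 kg/min.
water in U = 0.704×1320.7 = 929.74 kg/min.

929.7 kg/min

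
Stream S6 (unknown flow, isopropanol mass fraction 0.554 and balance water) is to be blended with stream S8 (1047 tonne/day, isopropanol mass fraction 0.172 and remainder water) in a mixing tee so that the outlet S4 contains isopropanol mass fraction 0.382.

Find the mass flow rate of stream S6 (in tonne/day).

1278 tonne/day

Let S6 be the unknown flow. Total out = 1047 + S6.
isopropanol balance: 180.08 + 0.554·S6 = 0.382·(1047 + S6)
(0.554 − 0.382)·S6 = 0.382×1047 − 180.08 = 219.87
S6 = 219.87 / 0.172 = 1278.3 tonne/day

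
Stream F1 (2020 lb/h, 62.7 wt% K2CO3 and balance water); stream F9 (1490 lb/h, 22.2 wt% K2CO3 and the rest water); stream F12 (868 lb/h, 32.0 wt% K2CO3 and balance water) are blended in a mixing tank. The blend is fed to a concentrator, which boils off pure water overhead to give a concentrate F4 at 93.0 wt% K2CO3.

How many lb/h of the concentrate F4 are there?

2016 lb/h

K2CO3 entering = 2020×0.627 + 1490×0.222 + 868×0.320 = 1875.1 lb/h.
All K2CO3 reports to F4, so F4 = 1875.1/0.930 = 2016.2 lb/h.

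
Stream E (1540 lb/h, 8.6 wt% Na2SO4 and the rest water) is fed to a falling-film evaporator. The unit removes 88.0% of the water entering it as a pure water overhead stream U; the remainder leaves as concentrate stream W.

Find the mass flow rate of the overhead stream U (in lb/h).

1239 lb/h

water entering = 1540×0.914 = 1407.6 lb/h; overhead removed = 0.880×1407.6 = 1238.7 lb/h.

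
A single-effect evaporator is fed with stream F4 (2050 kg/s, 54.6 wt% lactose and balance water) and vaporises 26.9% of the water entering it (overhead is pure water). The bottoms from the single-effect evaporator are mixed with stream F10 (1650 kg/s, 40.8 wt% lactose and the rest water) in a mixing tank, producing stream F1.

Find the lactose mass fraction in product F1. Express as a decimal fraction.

Vapour removed = 0.269×0.454×2050 = 250.36 kg/s; concentrate = 1799.6 kg/s.
lactose reaching the mixer = 1119.3 (from concentrate) + 1650×0.408 = 1792.5 kg/s.
Product flow = 1799.6 + 1650 = 3449.6 kg/s; lactose fraction = 0.520.

0.520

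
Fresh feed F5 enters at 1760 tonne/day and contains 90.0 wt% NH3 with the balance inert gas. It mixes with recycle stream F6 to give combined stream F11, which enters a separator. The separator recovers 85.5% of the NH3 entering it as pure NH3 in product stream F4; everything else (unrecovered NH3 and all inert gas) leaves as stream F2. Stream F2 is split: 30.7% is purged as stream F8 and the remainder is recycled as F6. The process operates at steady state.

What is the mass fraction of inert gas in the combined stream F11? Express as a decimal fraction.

0.246

inert gas enters only via F5 and leaves only via the purge: 1760×0.100 = 0.307×(inert gas in F2), and the separator passes all inert gas, so inert gas in F11 = inert gas in F2 = 573.29 tonne/day.
NH3 in F11: m_A = 1760×0.900 + (1−0.307)·(1−0.855)·m_A, so m_A = 1584/0.8995 = 1760.9 tonne/day.
F11 = 1760.9 + 573.29 = 2334.2 tonne/day.
inert gas fraction in F11 = 573.29/2334.2 = 0.246.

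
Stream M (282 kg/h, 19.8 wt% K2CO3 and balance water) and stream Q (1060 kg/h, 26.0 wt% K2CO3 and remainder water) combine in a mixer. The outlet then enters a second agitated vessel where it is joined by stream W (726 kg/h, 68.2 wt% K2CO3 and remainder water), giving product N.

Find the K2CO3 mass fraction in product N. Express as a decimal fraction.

Overall, product flow = 2068 kg/h.
K2CO3 in = 282×0.198 + 1060×0.260 + 726×0.682 = 826.57 kg/h.
K2CO3 fraction in N = 0.400.

0.400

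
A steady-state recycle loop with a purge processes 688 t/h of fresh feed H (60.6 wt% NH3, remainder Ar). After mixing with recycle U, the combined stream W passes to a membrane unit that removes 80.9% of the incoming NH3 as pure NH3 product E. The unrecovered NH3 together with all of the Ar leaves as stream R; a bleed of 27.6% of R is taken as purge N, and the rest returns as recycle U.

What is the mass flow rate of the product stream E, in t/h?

NH3 in W: m_A = 688×0.606 + (1−0.276)·(1−0.809)·m_A, so m_A = 416.93/0.8617 = 483.83 t/h.
Product E = 0.809×483.83 = 391.42 t/h.

391.4 t/h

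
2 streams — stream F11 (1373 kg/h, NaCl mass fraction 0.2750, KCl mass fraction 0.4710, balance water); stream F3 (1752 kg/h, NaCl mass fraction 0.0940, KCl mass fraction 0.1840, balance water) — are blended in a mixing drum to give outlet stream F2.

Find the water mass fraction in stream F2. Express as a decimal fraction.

0.5164

Total flow out = 1373 + 1752 = 3125 kg/h.
water in = 1373×0.254 + 1752×0.722 = 1613.7 kg/h.
water mass fraction in F2 = 1613.7/3125 = 0.5164.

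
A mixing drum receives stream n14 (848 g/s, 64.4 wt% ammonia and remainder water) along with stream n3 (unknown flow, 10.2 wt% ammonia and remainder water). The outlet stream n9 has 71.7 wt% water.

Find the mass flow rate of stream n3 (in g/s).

Let n3 be the unknown flow. Total out = 848 + n3.
water balance: 301.89 + 0.898·n3 = 0.717·(848 + n3)
(0.898 − 0.717)·n3 = 0.717×848 − 301.89 = 306.13
n3 = 306.13 / 0.181 = 1691.3 g/s

1691 g/s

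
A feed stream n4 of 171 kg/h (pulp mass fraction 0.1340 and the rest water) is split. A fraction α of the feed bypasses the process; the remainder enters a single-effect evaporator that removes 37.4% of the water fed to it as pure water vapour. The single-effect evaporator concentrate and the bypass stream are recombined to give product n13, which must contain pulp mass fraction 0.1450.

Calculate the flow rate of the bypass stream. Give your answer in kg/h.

All 171×0.134 = 22.914 kg/h of pulp reaches n13, so n13 = 22.914/0.145 = 158.03 kg/h and vapour = 12.972 kg/h.
The evaporator receives (1−α)·171 of feed at 0.866 water and removes 0.374 of that water:
0.374×0.866×(1−α)×171 = 12.972
(1−α) = 12.972/55.384 = 0.2342;  α = 0.7658.
Bypass flow = 0.7658×171 = 130.95 kg/h.

130.9 kg/h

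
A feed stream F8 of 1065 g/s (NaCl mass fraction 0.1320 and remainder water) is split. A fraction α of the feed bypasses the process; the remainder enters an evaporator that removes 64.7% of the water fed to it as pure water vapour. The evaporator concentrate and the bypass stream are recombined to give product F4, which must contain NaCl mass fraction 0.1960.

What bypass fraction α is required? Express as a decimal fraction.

All 1065×0.132 = 140.58 g/s of NaCl reaches F4, so F4 = 140.58/0.196 = 717.24 g/s and vapour = 347.76 g/s.
The evaporator receives (1−α)·1065 of feed at 0.868 water and removes 0.647 of that water:
0.647×0.868×(1−α)×1065 = 347.76
(1−α) = 347.76/598.1 = 0.5814;  α = 0.4186.

0.419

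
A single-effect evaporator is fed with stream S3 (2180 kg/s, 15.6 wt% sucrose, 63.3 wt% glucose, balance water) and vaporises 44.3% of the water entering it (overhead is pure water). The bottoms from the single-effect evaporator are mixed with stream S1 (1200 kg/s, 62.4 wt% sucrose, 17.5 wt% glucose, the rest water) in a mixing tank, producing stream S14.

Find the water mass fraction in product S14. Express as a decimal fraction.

0.157

Vapour removed = 0.443×0.211×2180 = 203.77 kg/s; concentrate = 1976.2 kg/s.
water reaching the mixer = 256.21 (from concentrate) + 1200×0.201 = 497.41 kg/s.
Product flow = 1976.2 + 1200 = 3176.2 kg/s; water fraction = 0.157.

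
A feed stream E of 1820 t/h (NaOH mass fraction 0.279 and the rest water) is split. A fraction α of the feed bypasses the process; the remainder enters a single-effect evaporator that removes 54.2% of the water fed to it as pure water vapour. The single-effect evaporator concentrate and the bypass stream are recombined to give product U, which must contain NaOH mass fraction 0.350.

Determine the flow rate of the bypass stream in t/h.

875.2 t/h

All 1820×0.279 = 507.78 t/h of NaOH reaches U, so U = 507.78/0.350 = 1450.8 t/h and vapour = 369.2 t/h.
The evaporator receives (1−α)·1820 of feed at 0.721 water and removes 0.542 of that water:
0.542×0.721×(1−α)×1820 = 369.2
(1−α) = 369.2/711.22 = 0.5191;  α = 0.4809.
Bypass flow = 0.4809×1820 = 875.23 t/h.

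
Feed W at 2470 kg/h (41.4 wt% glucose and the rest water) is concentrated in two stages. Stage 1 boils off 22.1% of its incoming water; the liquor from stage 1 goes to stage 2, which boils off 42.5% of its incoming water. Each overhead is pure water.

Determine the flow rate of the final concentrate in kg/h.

1671 kg/h

water in feed = 2470×0.586 = 1447.4 kg/h.
After stage 1: water left = (1−0.221)×1447.4 = 1127.5; stream total = 2150.1 kg/h.
After stage 2: water left = (1−0.425)×1127.5 = 648.34; final concentrate = 1670.9 kg/h.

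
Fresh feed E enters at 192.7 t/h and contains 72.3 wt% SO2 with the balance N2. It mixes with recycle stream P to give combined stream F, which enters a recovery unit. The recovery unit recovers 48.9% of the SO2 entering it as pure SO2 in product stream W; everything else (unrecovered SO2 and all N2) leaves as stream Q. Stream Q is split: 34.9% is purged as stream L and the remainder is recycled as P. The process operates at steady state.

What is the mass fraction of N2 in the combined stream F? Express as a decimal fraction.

0.4228

N2 enters only via E and leaves only via the purge: 192.7×0.277 = 0.349×(N2 in Q), and the recovery unit passes all N2, so N2 in F = N2 in Q = 152.95 t/h.
SO2 in F: m_A = 192.7×0.723 + (1−0.349)·(1−0.489)·m_A, so m_A = 139.32/0.6673 = 208.77 t/h.
F = 208.77 + 152.95 = 361.72 t/h.
N2 fraction in F = 152.95/361.72 = 0.4228.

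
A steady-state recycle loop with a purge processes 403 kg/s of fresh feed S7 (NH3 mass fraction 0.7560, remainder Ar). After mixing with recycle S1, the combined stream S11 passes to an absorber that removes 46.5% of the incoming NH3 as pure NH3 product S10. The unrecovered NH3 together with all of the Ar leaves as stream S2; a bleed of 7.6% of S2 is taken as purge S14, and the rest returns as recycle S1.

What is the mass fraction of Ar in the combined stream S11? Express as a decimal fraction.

0.6823

Ar enters only via S7 and leaves only via the purge: 403×0.244 = 0.076×(Ar in S2), and the absorber passes all Ar, so Ar in S11 = Ar in S2 = 1293.8 kg/s.
NH3 in S11: m_A = 403×0.756 + (1−0.076)·(1−0.465)·m_A, so m_A = 304.67/0.5057 = 602.52 kg/s.
S11 = 602.52 + 1293.8 = 1896.4 kg/s.
Ar fraction in S11 = 1293.8/1896.4 = 0.6823.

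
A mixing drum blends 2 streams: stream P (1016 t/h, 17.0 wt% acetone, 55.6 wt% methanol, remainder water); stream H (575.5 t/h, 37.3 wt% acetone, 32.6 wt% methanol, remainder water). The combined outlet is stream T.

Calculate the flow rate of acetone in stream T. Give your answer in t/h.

acetone out = acetone in = 1016×0.170 + 575.5×0.373 = 387.38 t/h.

387.4 t/h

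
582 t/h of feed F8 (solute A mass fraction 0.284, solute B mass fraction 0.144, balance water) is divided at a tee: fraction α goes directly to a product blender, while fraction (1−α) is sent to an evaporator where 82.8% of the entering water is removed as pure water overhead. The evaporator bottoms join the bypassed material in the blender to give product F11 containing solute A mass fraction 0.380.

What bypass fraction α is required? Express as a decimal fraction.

0.467

All 582×0.284 = 165.29 t/h of solute A reaches F11, so F11 = 165.29/0.380 = 434.97 t/h and vapour = 147.03 t/h.
The evaporator receives (1−α)·582 of feed at 0.572 water and removes 0.828 of that water:
0.828×0.572×(1−α)×582 = 147.03
(1−α) = 147.03/275.64 = 0.5334;  α = 0.4666.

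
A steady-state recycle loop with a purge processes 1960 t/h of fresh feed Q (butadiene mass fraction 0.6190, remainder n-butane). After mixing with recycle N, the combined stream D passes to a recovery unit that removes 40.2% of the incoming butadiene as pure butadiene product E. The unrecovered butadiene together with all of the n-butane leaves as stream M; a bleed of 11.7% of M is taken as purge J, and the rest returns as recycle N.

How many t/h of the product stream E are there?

butadiene in D: m_A = 1960×0.619 + (1−0.117)·(1−0.402)·m_A, so m_A = 1213.2/0.4720 = 2570.6 t/h.
Product E = 0.402×2570.6 = 1033.4 t/h.

1033 t/h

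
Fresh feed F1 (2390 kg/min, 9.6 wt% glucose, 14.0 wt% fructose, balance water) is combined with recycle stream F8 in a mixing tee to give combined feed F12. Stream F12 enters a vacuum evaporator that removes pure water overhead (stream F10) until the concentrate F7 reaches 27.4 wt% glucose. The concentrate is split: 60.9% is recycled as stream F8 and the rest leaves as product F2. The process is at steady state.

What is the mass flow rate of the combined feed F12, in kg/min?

3694 kg/min

Overall glucose balance (none leaves overhead): glucose in fresh feed = glucose in product, i.e. 2390×0.096 = (1−0.609)·F7·0.274.
F7 = 229.44/(0.274×0.391) = 2141.6 kg/min.
Recycle F8 = 0.609×2141.6 = 1304.2 kg/min.
Combined feed F12 = 2390 + 1304.2 = 3694.2 kg/min.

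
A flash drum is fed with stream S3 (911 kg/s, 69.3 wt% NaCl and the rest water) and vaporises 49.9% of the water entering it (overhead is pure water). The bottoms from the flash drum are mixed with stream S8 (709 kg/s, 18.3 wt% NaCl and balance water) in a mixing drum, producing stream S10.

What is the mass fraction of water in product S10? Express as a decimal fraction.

0.486

Vapour removed = 0.499×0.307×911 = 139.56 kg/s; concentrate = 771.44 kg/s.
water reaching the mixer = 140.12 (from concentrate) + 709×0.817 = 719.37 kg/s.
Product flow = 771.44 + 709 = 1480.4 kg/s; water fraction = 0.486.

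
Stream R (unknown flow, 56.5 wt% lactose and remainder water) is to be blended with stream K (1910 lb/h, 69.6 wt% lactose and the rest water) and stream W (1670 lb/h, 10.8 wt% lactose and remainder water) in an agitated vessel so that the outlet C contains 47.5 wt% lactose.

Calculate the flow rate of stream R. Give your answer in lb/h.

Let R be the unknown flow. Total out = 3580 + R.
lactose balance: 1509.7 + 0.565·R = 0.475·(3580 + R)
(0.565 − 0.475)·R = 0.475×3580 − 1509.7 = 190.78
R = 190.78 / 0.090 = 2119.8 lb/h

2120 lb/h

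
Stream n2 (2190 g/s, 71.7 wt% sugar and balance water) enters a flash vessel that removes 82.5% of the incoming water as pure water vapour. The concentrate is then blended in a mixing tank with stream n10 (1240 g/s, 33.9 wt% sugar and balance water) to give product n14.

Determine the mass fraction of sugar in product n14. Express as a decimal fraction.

Vapour removed = 0.825×0.283×2190 = 511.31 g/s; concentrate = 1678.7 g/s.
sugar reaching the mixer = 1570.2 (from concentrate) + 1240×0.339 = 1990.6 g/s.
Product flow = 1678.7 + 1240 = 2918.7 g/s; sugar fraction = 0.6820.

0.6820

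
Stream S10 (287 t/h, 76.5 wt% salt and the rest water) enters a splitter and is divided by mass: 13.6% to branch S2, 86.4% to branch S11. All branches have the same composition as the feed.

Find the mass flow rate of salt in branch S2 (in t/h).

Branch S2 total = 0.136×287 = 39.032 t/h.
salt in S2 = 0.765×39.032 = 29.859 t/h.

29.86 t/h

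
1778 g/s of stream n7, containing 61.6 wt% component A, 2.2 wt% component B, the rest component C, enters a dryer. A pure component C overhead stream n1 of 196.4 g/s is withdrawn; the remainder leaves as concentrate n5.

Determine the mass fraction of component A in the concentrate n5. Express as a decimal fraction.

0.6925

component A is not removed: 1778×0.616 = 1095.2 g/s of component A enters n5.
Concentrate = 1778 − 196.4 = 1581.6 g/s.
Mass fraction = 1095.2/1581.6 = 0.6925.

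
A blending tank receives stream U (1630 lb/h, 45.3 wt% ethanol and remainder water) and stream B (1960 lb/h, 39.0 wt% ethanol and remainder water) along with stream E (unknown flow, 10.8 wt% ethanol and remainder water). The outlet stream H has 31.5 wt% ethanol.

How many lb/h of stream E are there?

Let E be the unknown flow. Total out = 3590 + E.
ethanol balance: 1502.8 + 0.108·E = 0.315·(3590 + E)
(0.108 − 0.315)·E = 0.315×3590 − 1502.8 = -371.94
E = -371.94 / -0.207 = 1796.8 lb/h

1797 lb/h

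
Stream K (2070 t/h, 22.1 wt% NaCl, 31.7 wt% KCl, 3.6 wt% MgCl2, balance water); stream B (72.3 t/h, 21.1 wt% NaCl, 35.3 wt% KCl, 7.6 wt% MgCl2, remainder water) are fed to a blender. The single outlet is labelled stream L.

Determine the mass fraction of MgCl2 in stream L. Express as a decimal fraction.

Total flow out = 2070 + 72.3 = 2142.3 t/h.
MgCl2 in = 2070×0.036 + 72.3×0.076 = 80.015 t/h.
MgCl2 mass fraction in L = 80.015/2142.3 = 0.037.

0.037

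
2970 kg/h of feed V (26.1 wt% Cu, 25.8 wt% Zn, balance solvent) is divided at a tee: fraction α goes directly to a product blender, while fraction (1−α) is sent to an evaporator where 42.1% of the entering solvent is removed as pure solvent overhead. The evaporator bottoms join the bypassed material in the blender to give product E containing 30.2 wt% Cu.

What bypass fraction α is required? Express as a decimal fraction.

0.330

All 2970×0.261 = 775.17 kg/h of Cu reaches E, so E = 775.17/0.302 = 2566.8 kg/h and vapour = 403.21 kg/h.
The evaporator receives (1−α)·2970 of feed at 0.481 solvent and removes 0.421 of that solvent:
0.421×0.481×(1−α)×2970 = 403.21
(1−α) = 403.21/601.43 = 0.6704;  α = 0.3296.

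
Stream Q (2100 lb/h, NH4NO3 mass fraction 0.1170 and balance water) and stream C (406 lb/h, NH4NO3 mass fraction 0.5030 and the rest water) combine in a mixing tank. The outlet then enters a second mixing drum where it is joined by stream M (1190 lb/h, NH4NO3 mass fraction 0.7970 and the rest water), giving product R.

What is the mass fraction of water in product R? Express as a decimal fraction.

0.6217

Overall, product flow = 3696 lb/h.
water in = 2100×0.883 + 406×0.497 + 1190×0.203 = 2297.7 lb/h.
water fraction in R = 0.6217.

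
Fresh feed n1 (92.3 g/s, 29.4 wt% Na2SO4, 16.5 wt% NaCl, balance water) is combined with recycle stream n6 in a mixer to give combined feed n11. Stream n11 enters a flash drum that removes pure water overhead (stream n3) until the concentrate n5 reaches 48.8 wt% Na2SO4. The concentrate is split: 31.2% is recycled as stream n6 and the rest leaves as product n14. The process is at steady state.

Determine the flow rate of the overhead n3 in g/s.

36.69 g/s

Overall Na2SO4 balance (none leaves overhead): Na2SO4 in fresh feed = Na2SO4 in product, i.e. 92.3×0.294 = (1−0.312)·n5·0.488.
n5 = 27.136/(0.488×0.688) = 80.824 g/s.
Recycle n6 = 0.312×80.824 = 25.217 g/s.
Combined feed n11 = 92.3 + 25.217 = 117.52 g/s.
Overhead n3 = n11 − n5 = 117.52 − 80.824 = 36.693 g/s.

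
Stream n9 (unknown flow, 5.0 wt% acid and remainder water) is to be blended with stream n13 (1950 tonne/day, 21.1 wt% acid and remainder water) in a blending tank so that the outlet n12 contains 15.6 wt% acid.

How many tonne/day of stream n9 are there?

Let n9 be the unknown flow. Total out = 1950 + n9.
acid balance: 411.45 + 0.050·n9 = 0.156·(1950 + n9)
(0.050 − 0.156)·n9 = 0.156×1950 − 411.45 = -107.25
n9 = -107.25 / -0.106 = 1011.8 tonne/day

1012 tonne/day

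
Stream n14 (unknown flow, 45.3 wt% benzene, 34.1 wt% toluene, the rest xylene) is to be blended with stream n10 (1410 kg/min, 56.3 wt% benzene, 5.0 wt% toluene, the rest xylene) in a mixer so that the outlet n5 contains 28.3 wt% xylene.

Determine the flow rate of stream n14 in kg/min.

Let n14 be the unknown flow. Total out = 1410 + n14.
xylene balance: 545.67 + 0.206·n14 = 0.283·(1410 + n14)
(0.206 − 0.283)·n14 = 0.283×1410 − 545.67 = -146.64
n14 = -146.64 / -0.077 = 1904.4 kg/min

1904 kg/min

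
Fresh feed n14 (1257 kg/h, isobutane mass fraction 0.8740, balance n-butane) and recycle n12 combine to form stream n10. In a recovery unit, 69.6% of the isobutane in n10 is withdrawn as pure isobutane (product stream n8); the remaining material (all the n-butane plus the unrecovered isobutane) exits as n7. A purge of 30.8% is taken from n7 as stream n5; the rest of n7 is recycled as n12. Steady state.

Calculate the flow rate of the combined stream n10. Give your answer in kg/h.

1906 kg/h

n-butane enters only via n14 and leaves only via the purge: 1257×0.126 = 0.308×(n-butane in n7), and the recovery unit passes all n-butane, so n-butane in n10 = n-butane in n7 = 514.23 kg/h.
isobutane in n10: m_A = 1257×0.874 + (1−0.308)·(1−0.696)·m_A, so m_A = 1098.6/0.7896 = 1391.3 kg/h.
n10 = 1391.3 + 514.23 = 1905.5 kg/h.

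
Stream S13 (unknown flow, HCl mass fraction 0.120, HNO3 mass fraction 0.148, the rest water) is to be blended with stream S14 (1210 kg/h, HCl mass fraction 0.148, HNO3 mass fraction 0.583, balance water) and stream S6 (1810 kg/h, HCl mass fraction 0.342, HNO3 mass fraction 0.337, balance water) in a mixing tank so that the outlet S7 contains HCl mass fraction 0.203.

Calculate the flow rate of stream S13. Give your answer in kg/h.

Let S13 be the unknown flow. Total out = 3020 + S13.
HCl balance: 798.1 + 0.120·S13 = 0.203·(3020 + S13)
(0.120 − 0.203)·S13 = 0.203×3020 − 798.1 = -185.04
S13 = -185.04 / -0.083 = 2229.4 kg/h

2229 kg/h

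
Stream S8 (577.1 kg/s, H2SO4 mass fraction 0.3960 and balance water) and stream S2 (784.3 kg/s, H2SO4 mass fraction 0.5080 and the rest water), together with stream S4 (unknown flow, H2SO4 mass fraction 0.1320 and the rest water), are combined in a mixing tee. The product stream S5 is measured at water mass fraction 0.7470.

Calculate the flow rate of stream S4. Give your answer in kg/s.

2335 kg/s

Let S4 be the unknown flow. Total out = 1361.4 + S4.
water balance: 734.44 + 0.868·S4 = 0.747·(1361.4 + S4)
(0.868 − 0.747)·S4 = 0.747×1361.4 − 734.44 = 282.52
S4 = 282.52 / 0.121 = 2334.9 kg/s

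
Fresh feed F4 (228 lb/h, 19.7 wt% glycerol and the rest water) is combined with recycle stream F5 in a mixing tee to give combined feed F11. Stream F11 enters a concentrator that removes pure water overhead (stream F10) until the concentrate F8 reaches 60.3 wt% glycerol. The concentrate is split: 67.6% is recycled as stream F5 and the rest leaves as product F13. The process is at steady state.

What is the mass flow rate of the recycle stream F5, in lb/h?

155.4 lb/h

Overall glycerol balance (none leaves overhead): glycerol in fresh feed = glycerol in product, i.e. 228×0.197 = (1−0.676)·F8·0.603.
F8 = 44.916/(0.603×0.324) = 229.9 lb/h.
Recycle F5 = 0.676×229.9 = 155.41 lb/h.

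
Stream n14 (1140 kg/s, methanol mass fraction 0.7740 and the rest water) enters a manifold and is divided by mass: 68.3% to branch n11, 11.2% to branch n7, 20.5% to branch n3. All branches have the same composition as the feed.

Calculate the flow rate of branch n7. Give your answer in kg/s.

127.7 kg/s

Branch n7 flow = 0.112×1140 = 127.68 kg/s.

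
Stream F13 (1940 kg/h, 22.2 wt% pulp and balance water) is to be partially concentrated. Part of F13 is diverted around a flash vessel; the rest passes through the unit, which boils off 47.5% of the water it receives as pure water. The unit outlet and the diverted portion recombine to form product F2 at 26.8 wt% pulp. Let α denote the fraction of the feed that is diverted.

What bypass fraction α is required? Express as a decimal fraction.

All 1940×0.222 = 430.68 kg/h of pulp reaches F2, so F2 = 430.68/0.268 = 1607 kg/h and vapour = 332.99 kg/h.
The evaporator receives (1−α)·1940 of feed at 0.778 water and removes 0.475 of that water:
0.475×0.778×(1−α)×1940 = 332.99
(1−α) = 332.99/716.93 = 0.4645;  α = 0.5355.

0.536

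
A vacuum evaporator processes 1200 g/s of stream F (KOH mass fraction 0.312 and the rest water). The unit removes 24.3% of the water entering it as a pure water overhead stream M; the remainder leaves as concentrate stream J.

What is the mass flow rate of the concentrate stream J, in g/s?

999.4 g/s

water entering = 1200×0.688 = 825.6 g/s; overhead removed = 0.243×825.6 = 200.62 g/s.
Concentrate = 1200 − 200.62 = 999.38 g/s.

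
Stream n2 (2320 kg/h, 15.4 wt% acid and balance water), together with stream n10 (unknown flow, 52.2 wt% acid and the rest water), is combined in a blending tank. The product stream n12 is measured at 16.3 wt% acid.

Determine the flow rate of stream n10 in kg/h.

58.16 kg/h

Let n10 be the unknown flow. Total out = 2320 + n10.
acid balance: 357.28 + 0.522·n10 = 0.163·(2320 + n10)
(0.522 − 0.163)·n10 = 0.163×2320 − 357.28 = 20.88
n10 = 20.88 / 0.359 = 58.162 kg/h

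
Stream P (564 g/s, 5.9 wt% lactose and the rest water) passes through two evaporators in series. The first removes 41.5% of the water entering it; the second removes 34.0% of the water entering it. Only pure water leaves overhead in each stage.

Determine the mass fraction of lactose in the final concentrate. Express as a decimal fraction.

0.140

water in feed = 564×0.941 = 530.72 g/s.
After stage 1: water left = (1−0.415)×530.72 = 310.47; stream total = 343.75 g/s.
After stage 2: water left = (1−0.340)×310.47 = 204.91; final concentrate = 238.19 g/s.
lactose fraction = 33.276/238.19 = 0.140.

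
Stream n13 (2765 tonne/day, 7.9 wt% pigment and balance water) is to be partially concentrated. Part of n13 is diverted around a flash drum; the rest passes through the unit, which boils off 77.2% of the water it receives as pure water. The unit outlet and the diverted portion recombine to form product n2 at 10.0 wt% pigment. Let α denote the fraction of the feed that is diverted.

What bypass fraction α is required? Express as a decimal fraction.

0.705

All 2765×0.079 = 218.44 tonne/day of pigment reaches n2, so n2 = 218.44/0.100 = 2184.3 tonne/day and vapour = 580.65 tonne/day.
The evaporator receives (1−α)·2765 of feed at 0.921 water and removes 0.772 of that water:
0.772×0.921×(1−α)×2765 = 580.65
(1−α) = 580.65/1965.9 = 0.2954;  α = 0.7046.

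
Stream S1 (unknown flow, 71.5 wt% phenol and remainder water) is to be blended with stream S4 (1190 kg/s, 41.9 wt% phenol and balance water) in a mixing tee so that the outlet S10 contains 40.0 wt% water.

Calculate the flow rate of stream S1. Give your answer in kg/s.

Let S1 be the unknown flow. Total out = 1190 + S1.
water balance: 691.39 + 0.285·S1 = 0.400·(1190 + S1)
(0.285 − 0.400)·S1 = 0.400×1190 − 691.39 = -215.39
S1 = -215.39 / -0.115 = 1873 kg/s

1873 kg/s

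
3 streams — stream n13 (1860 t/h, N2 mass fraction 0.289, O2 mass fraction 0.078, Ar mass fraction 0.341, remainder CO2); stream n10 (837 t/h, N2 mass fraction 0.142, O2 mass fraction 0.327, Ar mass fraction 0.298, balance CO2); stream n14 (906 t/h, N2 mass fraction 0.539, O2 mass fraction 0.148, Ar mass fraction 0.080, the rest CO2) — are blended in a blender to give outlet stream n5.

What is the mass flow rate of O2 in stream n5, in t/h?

O2 out = O2 in = 1860×0.078 + 837×0.327 + 906×0.148 = 552.87 t/h.

552.9 t/h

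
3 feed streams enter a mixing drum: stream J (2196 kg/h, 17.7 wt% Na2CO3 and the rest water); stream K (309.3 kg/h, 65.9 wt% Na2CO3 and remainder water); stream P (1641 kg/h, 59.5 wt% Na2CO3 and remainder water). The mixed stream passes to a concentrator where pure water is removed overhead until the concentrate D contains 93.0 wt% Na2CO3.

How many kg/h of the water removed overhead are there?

2459 kg/h

Na2CO3 entering = 2196×0.177 + 309.3×0.659 + 1641×0.595 = 1568.9 kg/h.
All Na2CO3 reports to D, so D = 1568.9/0.930 = 1687 kg/h.
Total feed = 4146.3 kg/h; overhead = 4146.3 − 1687 = 2459.3 kg/h.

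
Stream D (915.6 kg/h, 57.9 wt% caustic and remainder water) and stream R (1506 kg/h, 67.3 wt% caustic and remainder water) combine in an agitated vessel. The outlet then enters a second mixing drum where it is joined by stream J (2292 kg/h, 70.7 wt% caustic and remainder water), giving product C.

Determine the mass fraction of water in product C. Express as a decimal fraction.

Overall, product flow = 4713.6 kg/h.
water in = 915.6×0.421 + 1506×0.327 + 2292×0.293 = 1549.5 kg/h.
water fraction in C = 0.329.

0.329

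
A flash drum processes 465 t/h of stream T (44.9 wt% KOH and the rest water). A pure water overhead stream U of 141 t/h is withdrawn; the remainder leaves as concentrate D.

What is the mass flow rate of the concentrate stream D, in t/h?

Concentrate = 465 − 141 = 324 t/h.

324 t/h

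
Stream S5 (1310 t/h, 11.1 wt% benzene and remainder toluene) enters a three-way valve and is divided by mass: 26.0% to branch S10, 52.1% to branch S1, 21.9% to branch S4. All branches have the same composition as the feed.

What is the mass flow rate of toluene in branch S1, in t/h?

606.8 t/h

Branch S1 total = 0.521×1310 = 682.51 t/h.
toluene in S1 = 0.889×682.51 = 606.75 t/h.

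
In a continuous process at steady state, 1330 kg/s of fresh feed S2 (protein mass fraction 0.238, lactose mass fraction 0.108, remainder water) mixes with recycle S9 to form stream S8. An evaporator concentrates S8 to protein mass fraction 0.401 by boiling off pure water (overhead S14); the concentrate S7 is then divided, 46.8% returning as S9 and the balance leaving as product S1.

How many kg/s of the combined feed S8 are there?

2024 kg/s

Overall protein balance (none leaves overhead): protein in fresh feed = protein in product, i.e. 1330×0.238 = (1−0.468)·S7·0.401.
S7 = 316.54/(0.401×0.532) = 1483.8 kg/s.
Recycle S9 = 0.468×1483.8 = 694.41 kg/s.
Combined feed S8 = 1330 + 694.41 = 2024.4 kg/s.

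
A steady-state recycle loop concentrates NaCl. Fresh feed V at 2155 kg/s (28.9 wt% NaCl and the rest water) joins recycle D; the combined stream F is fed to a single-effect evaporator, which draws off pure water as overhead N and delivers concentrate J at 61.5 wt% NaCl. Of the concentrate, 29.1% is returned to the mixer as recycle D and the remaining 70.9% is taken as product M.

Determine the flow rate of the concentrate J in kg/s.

1428 kg/s

Overall NaCl balance (none leaves overhead): NaCl in fresh feed = NaCl in product, i.e. 2155×0.289 = (1−0.291)·J·0.615.
J = 622.79/(0.615×0.709) = 1428.3 kg/s.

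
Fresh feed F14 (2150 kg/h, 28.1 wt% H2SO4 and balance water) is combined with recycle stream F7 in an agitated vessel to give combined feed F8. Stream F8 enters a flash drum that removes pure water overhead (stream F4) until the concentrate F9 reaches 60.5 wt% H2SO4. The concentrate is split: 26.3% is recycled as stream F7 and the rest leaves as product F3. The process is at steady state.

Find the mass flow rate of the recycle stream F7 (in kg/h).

356.4 kg/h

Overall H2SO4 balance (none leaves overhead): H2SO4 in fresh feed = H2SO4 in product, i.e. 2150×0.281 = (1−0.263)·F9·0.605.
F9 = 604.15/(0.605×0.737) = 1354.9 kg/h.
Recycle F7 = 0.263×1354.9 = 356.35 kg/h.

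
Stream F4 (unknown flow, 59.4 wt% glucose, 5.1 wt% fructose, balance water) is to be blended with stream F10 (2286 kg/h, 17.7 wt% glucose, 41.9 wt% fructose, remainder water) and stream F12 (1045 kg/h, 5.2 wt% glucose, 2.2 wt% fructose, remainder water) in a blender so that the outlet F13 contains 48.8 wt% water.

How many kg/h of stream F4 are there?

1998 kg/h

Let F4 be the unknown flow. Total out = 3331 + F4.
water balance: 1891.2 + 0.355·F4 = 0.488·(3331 + F4)
(0.355 − 0.488)·F4 = 0.488×3331 − 1891.2 = -265.69
F4 = -265.69 / -0.133 = 1997.6 kg/h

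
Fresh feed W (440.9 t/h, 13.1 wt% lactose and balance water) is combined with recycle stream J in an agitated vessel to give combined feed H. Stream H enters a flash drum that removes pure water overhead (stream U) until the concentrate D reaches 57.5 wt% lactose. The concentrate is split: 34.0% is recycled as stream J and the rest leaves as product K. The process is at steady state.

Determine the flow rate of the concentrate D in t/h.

152.2 t/h

Overall lactose balance (none leaves overhead): lactose in fresh feed = lactose in product, i.e. 440.9×0.131 = (1−0.340)·D·0.575.
D = 57.758/(0.575×0.660) = 152.19 t/h.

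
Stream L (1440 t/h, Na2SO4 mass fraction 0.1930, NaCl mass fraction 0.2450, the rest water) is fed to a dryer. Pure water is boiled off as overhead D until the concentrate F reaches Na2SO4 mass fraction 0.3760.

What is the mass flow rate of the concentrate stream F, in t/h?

Na2SO4 is conserved: 1440×0.193 = 277.92 t/h all reports to the concentrate.
Concentrate = 277.92/(target fraction) = 739.15 t/h.

739.1 t/h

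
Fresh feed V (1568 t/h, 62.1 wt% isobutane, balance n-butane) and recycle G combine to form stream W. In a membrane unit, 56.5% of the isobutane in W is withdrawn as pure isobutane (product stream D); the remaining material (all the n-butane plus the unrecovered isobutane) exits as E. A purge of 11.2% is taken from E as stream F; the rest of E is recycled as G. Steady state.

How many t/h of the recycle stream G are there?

5325 t/h

n-butane enters only via V and leaves only via the purge: 1568×0.379 = 0.112×(n-butane in E), and the membrane unit passes all n-butane, so n-butane in W = n-butane in E = 5306 t/h.
isobutane in W: m_A = 1568×0.621 + (1−0.112)·(1−0.565)·m_A, so m_A = 973.73/0.6137 = 1586.6 t/h.
E = (1−0.565)×1586.6 + 5306 = 5996.2 t/h.
Recycle G = (1−0.112)×5996.2 = 5324.6 t/h.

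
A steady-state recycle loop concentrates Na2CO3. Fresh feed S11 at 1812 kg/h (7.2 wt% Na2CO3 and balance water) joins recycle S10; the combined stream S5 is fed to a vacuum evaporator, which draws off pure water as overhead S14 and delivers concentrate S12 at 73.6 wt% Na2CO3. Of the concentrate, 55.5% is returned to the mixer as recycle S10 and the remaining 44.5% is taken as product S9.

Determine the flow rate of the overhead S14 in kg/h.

1635 kg/h

Overall Na2CO3 balance (none leaves overhead): Na2CO3 in fresh feed = Na2CO3 in product, i.e. 1812×0.072 = (1−0.555)·S12·0.736.
S12 = 130.46/(0.736×0.445) = 398.34 kg/h.
Recycle S10 = 0.555×398.34 = 221.08 kg/h.
Combined feed S5 = 1812 + 221.08 = 2033.1 kg/h.
Overhead S14 = S5 − S12 = 2033.1 − 398.34 = 1634.7 kg/h.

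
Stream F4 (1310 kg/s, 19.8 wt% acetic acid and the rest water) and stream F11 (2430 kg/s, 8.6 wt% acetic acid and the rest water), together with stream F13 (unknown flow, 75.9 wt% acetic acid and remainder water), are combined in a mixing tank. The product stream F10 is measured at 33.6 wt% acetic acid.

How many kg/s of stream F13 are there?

1864 kg/s

Let F13 be the unknown flow. Total out = 3740 + F13.
acetic acid balance: 468.36 + 0.759·F13 = 0.336·(3740 + F13)
(0.759 − 0.336)·F13 = 0.336×3740 − 468.36 = 788.28
F13 = 788.28 / 0.423 = 1863.5 kg/s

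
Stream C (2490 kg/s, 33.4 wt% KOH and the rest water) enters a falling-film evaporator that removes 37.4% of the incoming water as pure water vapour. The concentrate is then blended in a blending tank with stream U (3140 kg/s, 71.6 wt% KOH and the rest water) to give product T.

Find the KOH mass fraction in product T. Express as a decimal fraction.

Vapour removed = 0.374×0.666×2490 = 620.22 kg/s; concentrate = 1869.8 kg/s.
KOH reaching the mixer = 831.66 (from concentrate) + 3140×0.716 = 3079.9 kg/s.
Product flow = 1869.8 + 3140 = 5009.8 kg/s; KOH fraction = 0.615.

0.615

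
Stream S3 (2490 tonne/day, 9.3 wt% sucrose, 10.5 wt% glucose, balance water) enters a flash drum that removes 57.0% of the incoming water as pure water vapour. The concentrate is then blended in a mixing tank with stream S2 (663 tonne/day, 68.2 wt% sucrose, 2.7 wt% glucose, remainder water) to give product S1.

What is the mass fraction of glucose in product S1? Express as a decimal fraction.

Vapour removed = 0.570×0.802×2490 = 1138.3 tonne/day; concentrate = 1351.7 tonne/day.
glucose reaching the mixer = 261.45 (from concentrate) + 663×0.027 = 279.35 tonne/day.
Product flow = 1351.7 + 663 = 2014.7 tonne/day; glucose fraction = 0.139.

0.139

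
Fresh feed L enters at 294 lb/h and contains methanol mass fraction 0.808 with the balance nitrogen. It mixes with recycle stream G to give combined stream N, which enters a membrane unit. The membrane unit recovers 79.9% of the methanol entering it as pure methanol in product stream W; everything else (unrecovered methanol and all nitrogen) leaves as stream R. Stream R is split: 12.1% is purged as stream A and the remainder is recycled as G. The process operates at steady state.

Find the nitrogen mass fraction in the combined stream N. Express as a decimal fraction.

nitrogen enters only via L and leaves only via the purge: 294×0.192 = 0.121×(nitrogen in R), and the membrane unit passes all nitrogen, so nitrogen in N = nitrogen in R = 466.51 lb/h.
methanol in N: m_A = 294×0.808 + (1−0.121)·(1−0.799)·m_A, so m_A = 237.55/0.8233 = 288.53 lb/h.
N = 288.53 + 466.51 = 755.04 lb/h.
nitrogen fraction in N = 466.51/755.04 = 0.618.

0.618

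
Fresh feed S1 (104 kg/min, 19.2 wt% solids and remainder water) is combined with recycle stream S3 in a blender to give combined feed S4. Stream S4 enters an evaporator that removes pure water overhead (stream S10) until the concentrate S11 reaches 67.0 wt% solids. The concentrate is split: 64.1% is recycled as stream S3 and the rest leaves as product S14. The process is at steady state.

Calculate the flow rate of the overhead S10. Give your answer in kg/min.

74.2 kg/min

Overall solids balance (none leaves overhead): solids in fresh feed = solids in product, i.e. 104×0.192 = (1−0.641)·S11·0.670.
S11 = 19.968/(0.670×0.359) = 83.017 kg/min.
Recycle S3 = 0.641×83.017 = 53.214 kg/min.
Combined feed S4 = 104 + 53.214 = 157.21 kg/min.
Overhead S10 = S4 − S11 = 157.21 − 83.017 = 74.197 kg/min.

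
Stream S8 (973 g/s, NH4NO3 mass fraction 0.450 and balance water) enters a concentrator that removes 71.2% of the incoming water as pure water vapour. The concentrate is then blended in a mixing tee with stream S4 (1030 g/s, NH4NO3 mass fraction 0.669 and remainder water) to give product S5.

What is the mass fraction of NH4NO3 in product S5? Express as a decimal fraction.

Vapour removed = 0.712×0.550×973 = 381.03 g/s; concentrate = 591.97 g/s.
NH4NO3 reaching the mixer = 437.85 (from concentrate) + 1030×0.669 = 1126.9 g/s.
Product flow = 591.97 + 1030 = 1622 g/s; NH4NO3 fraction = 0.695.

0.695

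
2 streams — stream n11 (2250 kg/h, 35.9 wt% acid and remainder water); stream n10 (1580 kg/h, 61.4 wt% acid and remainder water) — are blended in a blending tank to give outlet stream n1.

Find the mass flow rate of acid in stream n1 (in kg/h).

acid out = acid in = 2250×0.359 + 1580×0.614 = 1777.9 kg/h.

1778 kg/h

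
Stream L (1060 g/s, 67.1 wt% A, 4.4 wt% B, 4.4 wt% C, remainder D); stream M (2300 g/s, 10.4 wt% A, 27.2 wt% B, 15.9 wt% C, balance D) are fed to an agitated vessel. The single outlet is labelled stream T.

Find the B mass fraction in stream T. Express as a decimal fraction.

0.200

Total flow out = 1060 + 2300 = 3360 g/s.
B in = 1060×0.044 + 2300×0.272 = 672.24 g/s.
B mass fraction in T = 672.24/3360 = 0.200.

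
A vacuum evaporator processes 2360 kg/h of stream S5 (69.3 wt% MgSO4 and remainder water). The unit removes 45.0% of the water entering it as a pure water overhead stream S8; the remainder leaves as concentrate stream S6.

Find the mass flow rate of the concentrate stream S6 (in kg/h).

2034 kg/h

water entering = 2360×0.307 = 724.52 kg/h; overhead removed = 0.450×724.52 = 326.03 kg/h.
Concentrate = 2360 − 326.03 = 2034 kg/h.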